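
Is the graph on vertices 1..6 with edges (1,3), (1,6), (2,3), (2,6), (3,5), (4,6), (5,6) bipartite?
Yes. Partition: {1, 2, 4, 5}, {3, 6}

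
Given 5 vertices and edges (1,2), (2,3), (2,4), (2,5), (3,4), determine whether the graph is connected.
Yes (BFS from 1 visits [1, 2, 3, 4, 5] — all 5 vertices reached)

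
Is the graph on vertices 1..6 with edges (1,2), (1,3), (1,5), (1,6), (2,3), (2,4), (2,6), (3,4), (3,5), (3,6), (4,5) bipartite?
No (odd cycle of length 3: 3 -> 1 -> 5 -> 3)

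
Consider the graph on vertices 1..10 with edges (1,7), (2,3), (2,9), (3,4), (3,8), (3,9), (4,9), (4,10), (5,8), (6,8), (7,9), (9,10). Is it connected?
Yes (BFS from 1 visits [1, 7, 9, 2, 3, 4, 10, 8, 5, 6] — all 10 vertices reached)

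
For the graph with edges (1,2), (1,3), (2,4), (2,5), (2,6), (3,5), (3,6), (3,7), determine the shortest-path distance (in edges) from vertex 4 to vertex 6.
2 (path: 4 -> 2 -> 6, 2 edges)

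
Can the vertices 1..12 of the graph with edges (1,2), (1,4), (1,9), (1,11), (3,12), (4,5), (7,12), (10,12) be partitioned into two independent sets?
Yes. Partition: {1, 3, 5, 6, 7, 8, 10}, {2, 4, 9, 11, 12}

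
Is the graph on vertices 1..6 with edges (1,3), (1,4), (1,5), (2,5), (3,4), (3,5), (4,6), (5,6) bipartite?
No (odd cycle of length 3: 4 -> 1 -> 3 -> 4)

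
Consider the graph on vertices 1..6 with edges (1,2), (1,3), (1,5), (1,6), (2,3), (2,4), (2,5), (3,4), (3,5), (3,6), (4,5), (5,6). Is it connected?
Yes (BFS from 1 visits [1, 2, 3, 5, 6, 4] — all 6 vertices reached)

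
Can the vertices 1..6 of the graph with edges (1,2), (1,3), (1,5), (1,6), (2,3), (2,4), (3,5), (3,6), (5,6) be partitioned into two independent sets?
No (odd cycle of length 3: 5 -> 1 -> 3 -> 5)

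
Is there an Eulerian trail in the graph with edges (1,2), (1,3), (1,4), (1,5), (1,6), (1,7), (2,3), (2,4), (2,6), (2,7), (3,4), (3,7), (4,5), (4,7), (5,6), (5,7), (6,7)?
Yes (the graph is connected and exactly 2 vertices have odd degree: {2, 4}; any Eulerian path must start and end at those)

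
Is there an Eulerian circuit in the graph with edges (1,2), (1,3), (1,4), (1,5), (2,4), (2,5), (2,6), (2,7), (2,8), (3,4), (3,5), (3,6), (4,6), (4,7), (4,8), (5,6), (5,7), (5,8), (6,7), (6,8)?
Yes (the graph is connected and all 8 vertices have even degree)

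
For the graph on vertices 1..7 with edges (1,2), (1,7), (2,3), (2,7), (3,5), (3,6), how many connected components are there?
2 (components: {1, 2, 3, 5, 6, 7}, {4})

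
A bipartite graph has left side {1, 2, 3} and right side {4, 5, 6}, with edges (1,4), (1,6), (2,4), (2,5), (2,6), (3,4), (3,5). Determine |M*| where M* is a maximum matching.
3 (matching: (1,6), (2,5), (3,4); upper bound min(|L|,|R|) = min(3,3) = 3)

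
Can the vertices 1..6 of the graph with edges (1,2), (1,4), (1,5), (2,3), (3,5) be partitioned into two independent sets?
Yes. Partition: {1, 3, 6}, {2, 4, 5}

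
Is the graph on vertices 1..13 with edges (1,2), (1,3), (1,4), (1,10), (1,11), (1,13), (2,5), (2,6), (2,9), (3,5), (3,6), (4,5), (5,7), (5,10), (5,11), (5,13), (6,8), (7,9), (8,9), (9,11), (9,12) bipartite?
Yes. Partition: {1, 5, 6, 9}, {2, 3, 4, 7, 8, 10, 11, 12, 13}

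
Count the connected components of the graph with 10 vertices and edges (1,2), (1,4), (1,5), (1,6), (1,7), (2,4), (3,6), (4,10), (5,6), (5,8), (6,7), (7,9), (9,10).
1 (components: {1, 2, 3, 4, 5, 6, 7, 8, 9, 10})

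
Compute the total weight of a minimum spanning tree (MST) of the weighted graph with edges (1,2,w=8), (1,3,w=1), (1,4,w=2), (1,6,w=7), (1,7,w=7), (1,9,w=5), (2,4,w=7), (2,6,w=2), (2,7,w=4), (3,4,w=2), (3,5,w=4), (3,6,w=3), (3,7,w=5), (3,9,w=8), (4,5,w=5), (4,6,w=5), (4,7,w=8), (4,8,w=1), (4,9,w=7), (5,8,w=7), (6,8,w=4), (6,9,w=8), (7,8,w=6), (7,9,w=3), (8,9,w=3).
19 (MST edges: (1,3,w=1), (1,4,w=2), (2,6,w=2), (3,5,w=4), (3,6,w=3), (4,8,w=1), (7,9,w=3), (8,9,w=3); sum of weights 1 + 2 + 2 + 4 + 3 + 1 + 3 + 3 = 19)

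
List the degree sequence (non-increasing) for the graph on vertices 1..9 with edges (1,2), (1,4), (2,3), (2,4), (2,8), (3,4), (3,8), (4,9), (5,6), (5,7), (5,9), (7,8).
[4, 4, 3, 3, 3, 2, 2, 2, 1] (degrees: deg(1)=2, deg(2)=4, deg(3)=3, deg(4)=4, deg(5)=3, deg(6)=1, deg(7)=2, deg(8)=3, deg(9)=2)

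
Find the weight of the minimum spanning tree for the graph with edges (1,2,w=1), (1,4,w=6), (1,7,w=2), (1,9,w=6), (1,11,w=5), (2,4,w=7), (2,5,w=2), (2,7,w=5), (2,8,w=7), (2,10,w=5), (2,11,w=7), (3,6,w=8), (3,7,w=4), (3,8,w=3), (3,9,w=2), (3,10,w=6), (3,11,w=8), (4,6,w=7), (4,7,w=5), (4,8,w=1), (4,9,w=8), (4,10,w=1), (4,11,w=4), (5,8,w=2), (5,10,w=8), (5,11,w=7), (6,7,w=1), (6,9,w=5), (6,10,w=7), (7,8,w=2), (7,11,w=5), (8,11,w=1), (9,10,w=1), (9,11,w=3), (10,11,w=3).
14 (MST edges: (1,2,w=1), (1,7,w=2), (2,5,w=2), (3,9,w=2), (4,8,w=1), (4,10,w=1), (5,8,w=2), (6,7,w=1), (8,11,w=1), (9,10,w=1); sum of weights 1 + 2 + 2 + 2 + 1 + 1 + 2 + 1 + 1 + 1 = 14)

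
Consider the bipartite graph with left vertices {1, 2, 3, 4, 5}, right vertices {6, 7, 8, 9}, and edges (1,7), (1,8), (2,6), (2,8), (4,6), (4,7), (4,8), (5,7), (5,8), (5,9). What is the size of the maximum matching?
4 (matching: (1,8), (2,6), (4,7), (5,9); upper bound min(|L|,|R|) = min(5,4) = 4)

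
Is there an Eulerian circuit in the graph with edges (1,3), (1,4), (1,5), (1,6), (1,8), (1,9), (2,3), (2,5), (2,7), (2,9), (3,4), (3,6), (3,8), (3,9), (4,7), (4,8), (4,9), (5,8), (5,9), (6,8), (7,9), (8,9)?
No (4 vertices have odd degree: {4, 6, 7, 9}; Eulerian circuit requires 0)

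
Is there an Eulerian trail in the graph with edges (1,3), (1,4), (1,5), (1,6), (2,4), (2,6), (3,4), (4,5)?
Yes — and in fact it has an Eulerian circuit (the graph is connected and all 6 vertices have even degree)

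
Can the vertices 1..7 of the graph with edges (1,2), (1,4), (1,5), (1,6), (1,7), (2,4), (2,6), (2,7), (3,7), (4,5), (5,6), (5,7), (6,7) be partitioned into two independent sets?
No (odd cycle of length 3: 5 -> 1 -> 4 -> 5)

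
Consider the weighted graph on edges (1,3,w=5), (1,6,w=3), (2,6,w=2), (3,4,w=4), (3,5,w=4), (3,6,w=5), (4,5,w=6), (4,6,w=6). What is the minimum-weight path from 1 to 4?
9 (path: 1 -> 3 -> 4; weights 5 + 4 = 9)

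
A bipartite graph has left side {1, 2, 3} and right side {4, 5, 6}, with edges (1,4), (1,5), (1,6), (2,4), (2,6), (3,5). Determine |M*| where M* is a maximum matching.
3 (matching: (1,6), (2,4), (3,5); upper bound min(|L|,|R|) = min(3,3) = 3)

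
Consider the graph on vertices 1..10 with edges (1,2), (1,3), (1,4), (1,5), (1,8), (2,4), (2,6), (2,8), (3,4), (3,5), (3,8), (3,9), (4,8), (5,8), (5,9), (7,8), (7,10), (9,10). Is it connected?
Yes (BFS from 1 visits [1, 2, 3, 4, 5, 8, 6, 9, 7, 10] — all 10 vertices reached)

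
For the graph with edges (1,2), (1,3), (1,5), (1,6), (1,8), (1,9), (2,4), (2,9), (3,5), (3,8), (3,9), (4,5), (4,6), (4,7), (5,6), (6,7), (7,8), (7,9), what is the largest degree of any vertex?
6 (attained at vertex 1)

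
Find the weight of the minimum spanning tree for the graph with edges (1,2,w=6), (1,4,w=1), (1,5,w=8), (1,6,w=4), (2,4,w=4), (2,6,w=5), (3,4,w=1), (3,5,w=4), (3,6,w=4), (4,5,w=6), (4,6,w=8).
14 (MST edges: (1,4,w=1), (1,6,w=4), (2,4,w=4), (3,4,w=1), (3,5,w=4); sum of weights 1 + 4 + 4 + 1 + 4 = 14)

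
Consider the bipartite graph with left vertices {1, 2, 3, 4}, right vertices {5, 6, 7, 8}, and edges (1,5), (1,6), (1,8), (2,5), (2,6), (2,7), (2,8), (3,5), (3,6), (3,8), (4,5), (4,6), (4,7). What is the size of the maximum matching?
4 (matching: (1,8), (2,7), (3,6), (4,5); upper bound min(|L|,|R|) = min(4,4) = 4)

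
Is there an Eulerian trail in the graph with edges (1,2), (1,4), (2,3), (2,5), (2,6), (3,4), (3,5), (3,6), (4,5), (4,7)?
Yes (the graph is connected and exactly 2 vertices have odd degree: {5, 7}; any Eulerian path must start and end at those)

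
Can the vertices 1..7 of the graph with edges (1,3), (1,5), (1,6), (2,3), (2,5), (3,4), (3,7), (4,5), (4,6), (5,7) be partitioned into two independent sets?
Yes. Partition: {1, 2, 4, 7}, {3, 5, 6}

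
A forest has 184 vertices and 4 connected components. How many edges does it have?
180 (Each of the 4 component trees on V_i vertices has V_i - 1 edges; summing gives V - C = 184 - 4 = 180)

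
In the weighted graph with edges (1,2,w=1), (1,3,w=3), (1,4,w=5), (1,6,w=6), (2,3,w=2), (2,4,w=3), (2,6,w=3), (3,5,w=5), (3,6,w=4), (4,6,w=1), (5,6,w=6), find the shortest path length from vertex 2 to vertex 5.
7 (path: 2 -> 3 -> 5; weights 2 + 5 = 7)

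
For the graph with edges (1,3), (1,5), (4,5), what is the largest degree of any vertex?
2 (attained at vertices 1, 5)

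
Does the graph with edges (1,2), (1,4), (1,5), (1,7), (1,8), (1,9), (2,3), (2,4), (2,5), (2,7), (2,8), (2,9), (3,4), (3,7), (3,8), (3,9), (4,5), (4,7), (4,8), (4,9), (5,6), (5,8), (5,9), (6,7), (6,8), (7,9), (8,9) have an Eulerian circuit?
No (6 vertices have odd degree: {2, 3, 4, 6, 8, 9}; Eulerian circuit requires 0)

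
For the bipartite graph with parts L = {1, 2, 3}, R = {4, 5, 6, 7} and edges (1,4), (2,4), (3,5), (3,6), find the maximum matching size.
2 (matching: (1,4), (3,6); upper bound min(|L|,|R|) = min(3,4) = 3)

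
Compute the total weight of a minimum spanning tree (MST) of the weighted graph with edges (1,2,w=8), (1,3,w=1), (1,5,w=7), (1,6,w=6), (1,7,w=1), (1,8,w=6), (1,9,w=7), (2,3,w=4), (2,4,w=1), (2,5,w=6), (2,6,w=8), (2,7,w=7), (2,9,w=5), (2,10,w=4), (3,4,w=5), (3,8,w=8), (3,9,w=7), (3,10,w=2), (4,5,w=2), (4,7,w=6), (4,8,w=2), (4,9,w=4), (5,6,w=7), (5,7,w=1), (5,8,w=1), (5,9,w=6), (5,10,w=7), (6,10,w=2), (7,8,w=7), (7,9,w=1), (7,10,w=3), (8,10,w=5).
12 (MST edges: (1,3,w=1), (1,7,w=1), (2,4,w=1), (3,10,w=2), (4,5,w=2), (5,7,w=1), (5,8,w=1), (6,10,w=2), (7,9,w=1); sum of weights 1 + 1 + 1 + 2 + 2 + 1 + 1 + 2 + 1 = 12)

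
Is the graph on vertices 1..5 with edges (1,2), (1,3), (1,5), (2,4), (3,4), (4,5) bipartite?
Yes. Partition: {1, 4}, {2, 3, 5}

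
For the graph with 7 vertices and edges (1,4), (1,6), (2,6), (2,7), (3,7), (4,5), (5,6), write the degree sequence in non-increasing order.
[3, 2, 2, 2, 2, 2, 1] (degrees: deg(1)=2, deg(2)=2, deg(3)=1, deg(4)=2, deg(5)=2, deg(6)=3, deg(7)=2)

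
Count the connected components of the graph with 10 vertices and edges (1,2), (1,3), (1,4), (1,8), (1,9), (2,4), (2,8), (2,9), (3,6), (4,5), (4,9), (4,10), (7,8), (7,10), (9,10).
1 (components: {1, 2, 3, 4, 5, 6, 7, 8, 9, 10})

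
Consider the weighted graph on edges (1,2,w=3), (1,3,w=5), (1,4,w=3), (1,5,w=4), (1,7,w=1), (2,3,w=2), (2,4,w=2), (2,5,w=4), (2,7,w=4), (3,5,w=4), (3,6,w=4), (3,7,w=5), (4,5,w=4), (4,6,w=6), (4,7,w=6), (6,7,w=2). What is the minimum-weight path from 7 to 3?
5 (path: 7 -> 3; weights 5 = 5)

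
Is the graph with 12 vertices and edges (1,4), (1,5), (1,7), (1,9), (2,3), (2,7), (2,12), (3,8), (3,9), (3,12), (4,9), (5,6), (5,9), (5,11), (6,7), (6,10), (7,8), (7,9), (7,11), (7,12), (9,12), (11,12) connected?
Yes (BFS from 1 visits [1, 4, 5, 7, 9, 6, 11, 2, 8, 12, 3, 10] — all 12 vertices reached)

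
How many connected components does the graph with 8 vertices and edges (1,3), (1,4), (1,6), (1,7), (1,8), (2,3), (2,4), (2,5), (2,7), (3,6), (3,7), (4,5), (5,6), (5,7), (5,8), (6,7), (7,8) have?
1 (components: {1, 2, 3, 4, 5, 6, 7, 8})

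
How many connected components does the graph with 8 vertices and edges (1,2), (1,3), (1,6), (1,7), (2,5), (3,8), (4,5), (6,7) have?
1 (components: {1, 2, 3, 4, 5, 6, 7, 8})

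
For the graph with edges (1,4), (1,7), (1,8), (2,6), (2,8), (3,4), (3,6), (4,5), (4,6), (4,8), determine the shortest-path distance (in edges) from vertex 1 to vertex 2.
2 (path: 1 -> 8 -> 2, 2 edges)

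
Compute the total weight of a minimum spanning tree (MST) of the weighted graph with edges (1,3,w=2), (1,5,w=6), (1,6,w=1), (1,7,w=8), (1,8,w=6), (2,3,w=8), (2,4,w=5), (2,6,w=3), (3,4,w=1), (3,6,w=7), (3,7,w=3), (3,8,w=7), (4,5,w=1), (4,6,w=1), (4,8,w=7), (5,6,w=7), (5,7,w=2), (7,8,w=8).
15 (MST edges: (1,6,w=1), (1,8,w=6), (2,6,w=3), (3,4,w=1), (4,5,w=1), (4,6,w=1), (5,7,w=2); sum of weights 1 + 6 + 3 + 1 + 1 + 1 + 2 = 15)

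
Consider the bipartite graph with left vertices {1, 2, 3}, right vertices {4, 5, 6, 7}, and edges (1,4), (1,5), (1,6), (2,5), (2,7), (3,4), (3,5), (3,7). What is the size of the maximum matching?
3 (matching: (1,6), (2,7), (3,5); upper bound min(|L|,|R|) = min(3,4) = 3)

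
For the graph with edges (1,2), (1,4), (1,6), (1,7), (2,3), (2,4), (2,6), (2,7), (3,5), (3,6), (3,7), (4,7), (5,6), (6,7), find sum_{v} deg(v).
28 (handshake: sum of degrees = 2|E| = 2 x 14 = 28)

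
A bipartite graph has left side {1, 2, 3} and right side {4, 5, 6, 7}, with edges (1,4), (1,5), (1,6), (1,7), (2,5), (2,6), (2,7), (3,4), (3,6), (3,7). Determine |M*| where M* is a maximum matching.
3 (matching: (1,7), (2,5), (3,6); upper bound min(|L|,|R|) = min(3,4) = 3)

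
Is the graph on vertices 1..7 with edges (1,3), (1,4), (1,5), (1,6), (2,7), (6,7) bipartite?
Yes. Partition: {1, 7}, {2, 3, 4, 5, 6}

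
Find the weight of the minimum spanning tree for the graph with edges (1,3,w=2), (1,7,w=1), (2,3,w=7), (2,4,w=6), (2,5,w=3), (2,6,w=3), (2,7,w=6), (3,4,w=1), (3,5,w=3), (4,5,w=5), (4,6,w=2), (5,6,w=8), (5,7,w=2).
11 (MST edges: (1,3,w=2), (1,7,w=1), (2,5,w=3), (3,4,w=1), (4,6,w=2), (5,7,w=2); sum of weights 2 + 1 + 3 + 1 + 2 + 2 = 11)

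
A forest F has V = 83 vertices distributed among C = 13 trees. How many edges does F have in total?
70 (Each of the 13 component trees on V_i vertices has V_i - 1 edges; summing gives V - C = 83 - 13 = 70)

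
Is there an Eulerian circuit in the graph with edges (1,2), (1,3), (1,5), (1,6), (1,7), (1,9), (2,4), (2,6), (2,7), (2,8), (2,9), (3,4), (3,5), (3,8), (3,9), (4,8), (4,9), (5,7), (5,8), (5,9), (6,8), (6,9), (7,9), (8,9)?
No (2 vertices have odd degree: {3, 5}; Eulerian circuit requires 0)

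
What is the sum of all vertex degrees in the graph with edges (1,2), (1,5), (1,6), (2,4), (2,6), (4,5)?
12 (handshake: sum of degrees = 2|E| = 2 x 6 = 12)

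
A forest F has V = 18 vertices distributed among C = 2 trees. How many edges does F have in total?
16 (Each of the 2 component trees on V_i vertices has V_i - 1 edges; summing gives V - C = 18 - 2 = 16)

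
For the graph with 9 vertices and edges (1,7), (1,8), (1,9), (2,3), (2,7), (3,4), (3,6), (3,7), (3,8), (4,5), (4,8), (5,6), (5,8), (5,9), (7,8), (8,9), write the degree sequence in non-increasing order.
[6, 5, 4, 4, 3, 3, 3, 2, 2] (degrees: deg(1)=3, deg(2)=2, deg(3)=5, deg(4)=3, deg(5)=4, deg(6)=2, deg(7)=4, deg(8)=6, deg(9)=3)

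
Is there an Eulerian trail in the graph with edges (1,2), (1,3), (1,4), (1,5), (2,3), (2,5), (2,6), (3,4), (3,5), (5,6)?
Yes — and in fact it has an Eulerian circuit (the graph is connected and all 6 vertices have even degree)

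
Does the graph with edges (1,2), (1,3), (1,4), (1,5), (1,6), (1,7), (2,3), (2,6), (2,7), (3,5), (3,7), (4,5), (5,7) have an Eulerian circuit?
Yes (the graph is connected and all 7 vertices have even degree)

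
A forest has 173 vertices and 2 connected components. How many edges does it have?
171 (Each of the 2 component trees on V_i vertices has V_i - 1 edges; summing gives V - C = 173 - 2 = 171)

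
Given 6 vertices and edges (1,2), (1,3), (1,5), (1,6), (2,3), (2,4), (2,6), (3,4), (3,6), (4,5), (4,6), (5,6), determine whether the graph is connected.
Yes (BFS from 1 visits [1, 2, 3, 5, 6, 4] — all 6 vertices reached)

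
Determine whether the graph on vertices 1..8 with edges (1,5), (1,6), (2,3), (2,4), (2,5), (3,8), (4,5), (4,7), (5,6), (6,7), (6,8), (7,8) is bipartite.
No (odd cycle of length 3: 5 -> 1 -> 6 -> 5)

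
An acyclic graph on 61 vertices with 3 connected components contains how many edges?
58 (Each of the 3 component trees on V_i vertices has V_i - 1 edges; summing gives V - C = 61 - 3 = 58)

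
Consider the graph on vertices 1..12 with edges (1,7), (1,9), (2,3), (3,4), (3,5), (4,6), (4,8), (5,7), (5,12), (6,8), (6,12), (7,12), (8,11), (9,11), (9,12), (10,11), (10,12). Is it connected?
Yes (BFS from 1 visits [1, 7, 9, 5, 12, 11, 3, 6, 10, 8, 2, 4] — all 12 vertices reached)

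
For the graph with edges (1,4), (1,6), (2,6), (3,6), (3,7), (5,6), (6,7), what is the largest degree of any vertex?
5 (attained at vertex 6)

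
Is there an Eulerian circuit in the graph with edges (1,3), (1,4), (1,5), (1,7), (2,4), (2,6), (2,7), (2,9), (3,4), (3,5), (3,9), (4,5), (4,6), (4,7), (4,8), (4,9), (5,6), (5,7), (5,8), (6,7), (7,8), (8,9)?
Yes (the graph is connected and all 9 vertices have even degree)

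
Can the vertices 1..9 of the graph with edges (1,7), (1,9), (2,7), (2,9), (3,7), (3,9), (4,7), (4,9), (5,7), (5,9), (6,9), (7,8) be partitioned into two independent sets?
Yes. Partition: {1, 2, 3, 4, 5, 6, 8}, {7, 9}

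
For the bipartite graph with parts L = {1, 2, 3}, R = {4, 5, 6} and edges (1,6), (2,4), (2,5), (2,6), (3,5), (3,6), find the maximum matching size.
3 (matching: (1,6), (2,4), (3,5); upper bound min(|L|,|R|) = min(3,3) = 3)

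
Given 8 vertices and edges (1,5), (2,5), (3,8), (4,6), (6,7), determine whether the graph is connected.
No, it has 3 components: {1, 2, 5}, {3, 8}, {4, 6, 7}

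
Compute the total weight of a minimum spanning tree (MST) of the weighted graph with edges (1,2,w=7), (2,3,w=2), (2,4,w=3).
12 (MST edges: (1,2,w=7), (2,3,w=2), (2,4,w=3); sum of weights 7 + 2 + 3 = 12)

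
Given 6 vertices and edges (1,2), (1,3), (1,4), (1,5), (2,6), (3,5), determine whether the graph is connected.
Yes (BFS from 1 visits [1, 2, 3, 4, 5, 6] — all 6 vertices reached)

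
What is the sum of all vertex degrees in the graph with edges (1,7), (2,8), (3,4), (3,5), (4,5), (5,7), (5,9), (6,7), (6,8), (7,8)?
20 (handshake: sum of degrees = 2|E| = 2 x 10 = 20)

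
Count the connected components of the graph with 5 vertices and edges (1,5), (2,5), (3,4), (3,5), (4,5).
1 (components: {1, 2, 3, 4, 5})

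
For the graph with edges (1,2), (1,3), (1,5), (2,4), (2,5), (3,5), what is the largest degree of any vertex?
3 (attained at vertices 1, 2, 5)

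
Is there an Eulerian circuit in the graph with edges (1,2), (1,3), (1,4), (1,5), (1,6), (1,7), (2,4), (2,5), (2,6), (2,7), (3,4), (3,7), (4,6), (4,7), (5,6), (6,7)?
No (6 vertices have odd degree: {2, 3, 4, 5, 6, 7}; Eulerian circuit requires 0)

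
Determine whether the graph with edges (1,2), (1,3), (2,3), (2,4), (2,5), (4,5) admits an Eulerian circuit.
Yes (the graph is connected and all 5 vertices have even degree)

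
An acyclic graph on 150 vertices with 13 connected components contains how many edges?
137 (Each of the 13 component trees on V_i vertices has V_i - 1 edges; summing gives V - C = 150 - 13 = 137)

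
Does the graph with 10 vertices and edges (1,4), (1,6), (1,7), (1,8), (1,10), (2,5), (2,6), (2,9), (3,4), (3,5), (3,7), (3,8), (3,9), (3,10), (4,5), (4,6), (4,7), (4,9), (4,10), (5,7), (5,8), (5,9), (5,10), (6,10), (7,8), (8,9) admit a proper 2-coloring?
No (odd cycle of length 3: 7 -> 1 -> 4 -> 7)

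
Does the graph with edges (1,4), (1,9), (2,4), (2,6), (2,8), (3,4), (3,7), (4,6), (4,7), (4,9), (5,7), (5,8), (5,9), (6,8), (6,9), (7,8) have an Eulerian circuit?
No (2 vertices have odd degree: {2, 5}; Eulerian circuit requires 0)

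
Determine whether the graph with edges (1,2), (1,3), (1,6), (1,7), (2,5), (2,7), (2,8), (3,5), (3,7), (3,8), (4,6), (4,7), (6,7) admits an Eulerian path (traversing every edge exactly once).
Yes (the graph is connected and exactly 2 vertices have odd degree: {6, 7}; any Eulerian path must start and end at those)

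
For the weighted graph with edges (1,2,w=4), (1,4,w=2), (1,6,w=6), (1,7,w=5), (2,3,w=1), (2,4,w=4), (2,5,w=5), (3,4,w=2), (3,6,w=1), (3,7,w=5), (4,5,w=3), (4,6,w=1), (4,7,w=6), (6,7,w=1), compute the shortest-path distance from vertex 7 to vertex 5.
5 (path: 7 -> 6 -> 4 -> 5; weights 1 + 1 + 3 = 5)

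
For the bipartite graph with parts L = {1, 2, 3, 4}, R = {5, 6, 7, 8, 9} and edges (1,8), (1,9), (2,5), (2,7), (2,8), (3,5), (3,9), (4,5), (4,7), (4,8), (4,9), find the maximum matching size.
4 (matching: (1,9), (2,8), (3,5), (4,7); upper bound min(|L|,|R|) = min(4,5) = 4)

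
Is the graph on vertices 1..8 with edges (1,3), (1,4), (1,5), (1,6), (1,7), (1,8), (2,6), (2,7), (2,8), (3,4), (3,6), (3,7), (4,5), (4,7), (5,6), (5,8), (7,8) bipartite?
No (odd cycle of length 3: 5 -> 1 -> 6 -> 5)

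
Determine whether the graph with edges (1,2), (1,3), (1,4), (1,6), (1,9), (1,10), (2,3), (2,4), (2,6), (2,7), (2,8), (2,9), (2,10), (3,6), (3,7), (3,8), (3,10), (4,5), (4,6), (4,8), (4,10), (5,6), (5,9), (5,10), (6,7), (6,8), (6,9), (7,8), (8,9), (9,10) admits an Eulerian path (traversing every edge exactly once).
Yes — and in fact it has an Eulerian circuit (the graph is connected and all 10 vertices have even degree)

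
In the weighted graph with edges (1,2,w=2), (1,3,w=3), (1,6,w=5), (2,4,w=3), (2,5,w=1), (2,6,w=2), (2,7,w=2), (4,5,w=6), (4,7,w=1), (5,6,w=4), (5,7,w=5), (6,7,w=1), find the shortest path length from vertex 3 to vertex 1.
3 (path: 3 -> 1; weights 3 = 3)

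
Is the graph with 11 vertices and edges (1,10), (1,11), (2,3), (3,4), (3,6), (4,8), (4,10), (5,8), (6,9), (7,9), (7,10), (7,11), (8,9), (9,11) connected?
Yes (BFS from 1 visits [1, 10, 11, 4, 7, 9, 3, 8, 6, 2, 5] — all 11 vertices reached)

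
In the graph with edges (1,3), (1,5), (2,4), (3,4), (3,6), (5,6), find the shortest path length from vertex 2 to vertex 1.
3 (path: 2 -> 4 -> 3 -> 1, 3 edges)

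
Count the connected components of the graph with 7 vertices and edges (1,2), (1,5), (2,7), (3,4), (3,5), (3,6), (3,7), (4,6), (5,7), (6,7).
1 (components: {1, 2, 3, 4, 5, 6, 7})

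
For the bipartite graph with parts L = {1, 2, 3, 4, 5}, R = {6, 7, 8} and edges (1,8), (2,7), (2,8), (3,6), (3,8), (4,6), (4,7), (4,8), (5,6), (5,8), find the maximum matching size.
3 (matching: (1,8), (2,7), (3,6); upper bound min(|L|,|R|) = min(5,3) = 3)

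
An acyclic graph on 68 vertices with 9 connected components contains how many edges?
59 (Each of the 9 component trees on V_i vertices has V_i - 1 edges; summing gives V - C = 68 - 9 = 59)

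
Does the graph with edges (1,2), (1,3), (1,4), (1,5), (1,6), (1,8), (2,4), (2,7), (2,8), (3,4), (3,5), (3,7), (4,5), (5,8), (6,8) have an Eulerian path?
Yes — and in fact it has an Eulerian circuit (the graph is connected and all 8 vertices have even degree)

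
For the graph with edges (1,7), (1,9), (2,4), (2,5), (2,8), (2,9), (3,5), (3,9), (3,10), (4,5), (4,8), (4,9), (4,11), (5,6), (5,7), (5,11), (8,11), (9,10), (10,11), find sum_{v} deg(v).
38 (handshake: sum of degrees = 2|E| = 2 x 19 = 38)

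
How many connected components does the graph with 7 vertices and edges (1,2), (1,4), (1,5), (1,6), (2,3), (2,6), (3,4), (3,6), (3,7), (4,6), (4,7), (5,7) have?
1 (components: {1, 2, 3, 4, 5, 6, 7})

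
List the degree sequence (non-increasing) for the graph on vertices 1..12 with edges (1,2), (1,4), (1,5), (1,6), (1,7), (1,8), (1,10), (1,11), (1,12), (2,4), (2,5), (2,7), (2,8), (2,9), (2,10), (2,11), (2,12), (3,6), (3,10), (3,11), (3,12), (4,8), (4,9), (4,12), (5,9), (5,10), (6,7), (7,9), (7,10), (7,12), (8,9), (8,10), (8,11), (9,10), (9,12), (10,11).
[9, 9, 8, 7, 6, 6, 6, 5, 5, 4, 4, 3] (degrees: deg(1)=9, deg(2)=9, deg(3)=4, deg(4)=5, deg(5)=4, deg(6)=3, deg(7)=6, deg(8)=6, deg(9)=7, deg(10)=8, deg(11)=5, deg(12)=6)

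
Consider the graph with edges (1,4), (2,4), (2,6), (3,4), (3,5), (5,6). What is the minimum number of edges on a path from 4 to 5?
2 (path: 4 -> 3 -> 5, 2 edges)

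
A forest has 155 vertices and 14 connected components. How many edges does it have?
141 (Each of the 14 component trees on V_i vertices has V_i - 1 edges; summing gives V - C = 155 - 14 = 141)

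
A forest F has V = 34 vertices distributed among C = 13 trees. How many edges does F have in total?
21 (Each of the 13 component trees on V_i vertices has V_i - 1 edges; summing gives V - C = 34 - 13 = 21)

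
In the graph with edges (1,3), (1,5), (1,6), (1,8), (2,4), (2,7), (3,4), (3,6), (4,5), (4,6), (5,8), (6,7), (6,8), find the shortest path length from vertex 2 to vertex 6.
2 (path: 2 -> 7 -> 6, 2 edges)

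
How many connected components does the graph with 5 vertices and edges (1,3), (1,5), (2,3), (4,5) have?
1 (components: {1, 2, 3, 4, 5})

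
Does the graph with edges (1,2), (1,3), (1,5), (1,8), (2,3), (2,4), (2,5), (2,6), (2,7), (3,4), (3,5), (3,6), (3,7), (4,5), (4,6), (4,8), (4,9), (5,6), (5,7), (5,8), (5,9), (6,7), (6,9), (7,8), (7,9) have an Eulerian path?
Yes — and in fact it has an Eulerian circuit (the graph is connected and all 9 vertices have even degree)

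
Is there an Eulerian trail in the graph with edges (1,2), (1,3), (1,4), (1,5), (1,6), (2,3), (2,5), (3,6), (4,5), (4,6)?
No (6 vertices have odd degree: {1, 2, 3, 4, 5, 6}; Eulerian path requires 0 or 2)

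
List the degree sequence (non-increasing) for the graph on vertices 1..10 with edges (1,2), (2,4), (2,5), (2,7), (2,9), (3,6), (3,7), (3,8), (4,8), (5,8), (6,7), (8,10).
[5, 4, 3, 3, 2, 2, 2, 1, 1, 1] (degrees: deg(1)=1, deg(2)=5, deg(3)=3, deg(4)=2, deg(5)=2, deg(6)=2, deg(7)=3, deg(8)=4, deg(9)=1, deg(10)=1)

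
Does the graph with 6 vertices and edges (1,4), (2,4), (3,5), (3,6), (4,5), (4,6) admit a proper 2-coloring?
Yes. Partition: {1, 2, 5, 6}, {3, 4}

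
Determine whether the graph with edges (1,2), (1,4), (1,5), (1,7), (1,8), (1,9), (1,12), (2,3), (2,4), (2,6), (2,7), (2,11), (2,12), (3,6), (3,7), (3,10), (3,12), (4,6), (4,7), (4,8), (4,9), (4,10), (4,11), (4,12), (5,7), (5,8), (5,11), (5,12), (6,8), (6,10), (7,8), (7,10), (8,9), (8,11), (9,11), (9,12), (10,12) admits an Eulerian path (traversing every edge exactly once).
No (12 vertices have odd degree: {1, 2, 3, 4, 5, 6, 7, 8, 9, 10, 11, 12}; Eulerian path requires 0 or 2)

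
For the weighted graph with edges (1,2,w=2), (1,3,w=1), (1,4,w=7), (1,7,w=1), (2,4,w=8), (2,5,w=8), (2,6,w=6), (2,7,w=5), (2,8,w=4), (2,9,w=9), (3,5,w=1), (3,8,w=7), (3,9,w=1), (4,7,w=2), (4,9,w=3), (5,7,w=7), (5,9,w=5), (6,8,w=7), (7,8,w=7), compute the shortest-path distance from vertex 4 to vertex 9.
3 (path: 4 -> 9; weights 3 = 3)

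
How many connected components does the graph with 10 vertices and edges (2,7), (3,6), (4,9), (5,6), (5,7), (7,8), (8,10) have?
3 (components: {1}, {2, 3, 5, 6, 7, 8, 10}, {4, 9})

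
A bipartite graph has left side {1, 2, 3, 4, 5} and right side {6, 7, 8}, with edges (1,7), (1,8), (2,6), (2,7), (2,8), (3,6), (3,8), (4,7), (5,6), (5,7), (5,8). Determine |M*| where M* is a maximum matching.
3 (matching: (1,8), (2,7), (3,6); upper bound min(|L|,|R|) = min(5,3) = 3)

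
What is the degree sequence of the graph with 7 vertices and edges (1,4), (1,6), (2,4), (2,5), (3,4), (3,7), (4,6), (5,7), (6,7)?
[4, 3, 3, 2, 2, 2, 2] (degrees: deg(1)=2, deg(2)=2, deg(3)=2, deg(4)=4, deg(5)=2, deg(6)=3, deg(7)=3)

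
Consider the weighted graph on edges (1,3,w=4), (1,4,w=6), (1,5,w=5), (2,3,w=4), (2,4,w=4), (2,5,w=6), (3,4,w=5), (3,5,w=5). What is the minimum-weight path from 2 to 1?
8 (path: 2 -> 3 -> 1; weights 4 + 4 = 8)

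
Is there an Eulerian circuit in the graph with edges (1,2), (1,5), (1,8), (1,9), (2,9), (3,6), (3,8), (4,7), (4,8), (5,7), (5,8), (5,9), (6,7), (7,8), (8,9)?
Yes (the graph is connected and all 9 vertices have even degree)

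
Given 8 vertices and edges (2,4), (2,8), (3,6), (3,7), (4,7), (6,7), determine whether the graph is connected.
No, it has 3 components: {1}, {2, 3, 4, 6, 7, 8}, {5}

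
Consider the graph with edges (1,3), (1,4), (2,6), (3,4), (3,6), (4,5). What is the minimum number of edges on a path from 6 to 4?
2 (path: 6 -> 3 -> 4, 2 edges)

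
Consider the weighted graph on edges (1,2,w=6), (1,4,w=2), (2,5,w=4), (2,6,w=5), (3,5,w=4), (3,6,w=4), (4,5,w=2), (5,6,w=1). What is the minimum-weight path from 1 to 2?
6 (path: 1 -> 2; weights 6 = 6)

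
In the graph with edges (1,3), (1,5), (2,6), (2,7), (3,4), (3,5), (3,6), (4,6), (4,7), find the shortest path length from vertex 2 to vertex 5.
3 (path: 2 -> 6 -> 3 -> 5, 3 edges)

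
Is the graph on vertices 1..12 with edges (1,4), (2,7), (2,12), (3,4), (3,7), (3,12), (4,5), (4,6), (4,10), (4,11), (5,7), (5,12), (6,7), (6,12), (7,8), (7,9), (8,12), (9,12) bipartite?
Yes. Partition: {1, 2, 3, 5, 6, 8, 9, 10, 11}, {4, 7, 12}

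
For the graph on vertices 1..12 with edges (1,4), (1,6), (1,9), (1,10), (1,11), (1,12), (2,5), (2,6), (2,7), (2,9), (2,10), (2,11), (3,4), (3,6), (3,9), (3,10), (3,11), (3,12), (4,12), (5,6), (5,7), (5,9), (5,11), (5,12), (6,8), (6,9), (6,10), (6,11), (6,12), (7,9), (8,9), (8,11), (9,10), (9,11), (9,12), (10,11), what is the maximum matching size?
6 (matching: (1,10), (2,9), (3,11), (4,12), (5,7), (6,8); upper bound floor(n/2) = floor(12/2) = 6)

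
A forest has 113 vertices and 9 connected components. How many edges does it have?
104 (Each of the 9 component trees on V_i vertices has V_i - 1 edges; summing gives V - C = 113 - 9 = 104)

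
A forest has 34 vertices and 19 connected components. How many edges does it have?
15 (Each of the 19 component trees on V_i vertices has V_i - 1 edges; summing gives V - C = 34 - 19 = 15)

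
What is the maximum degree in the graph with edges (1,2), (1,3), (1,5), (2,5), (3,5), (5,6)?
4 (attained at vertex 5)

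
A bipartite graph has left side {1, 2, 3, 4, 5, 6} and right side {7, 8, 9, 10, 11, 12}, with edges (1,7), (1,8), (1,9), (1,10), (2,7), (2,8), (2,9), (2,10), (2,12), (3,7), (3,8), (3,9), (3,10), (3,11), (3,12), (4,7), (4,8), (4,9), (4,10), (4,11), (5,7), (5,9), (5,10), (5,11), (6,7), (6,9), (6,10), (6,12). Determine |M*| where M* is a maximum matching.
6 (matching: (1,10), (2,12), (3,11), (4,8), (5,9), (6,7); upper bound min(|L|,|R|) = min(6,6) = 6)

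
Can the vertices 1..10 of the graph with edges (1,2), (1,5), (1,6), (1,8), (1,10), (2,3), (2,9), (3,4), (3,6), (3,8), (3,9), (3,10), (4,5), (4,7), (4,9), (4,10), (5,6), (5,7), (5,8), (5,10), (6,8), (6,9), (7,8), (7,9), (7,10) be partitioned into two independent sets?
No (odd cycle of length 3: 5 -> 1 -> 6 -> 5)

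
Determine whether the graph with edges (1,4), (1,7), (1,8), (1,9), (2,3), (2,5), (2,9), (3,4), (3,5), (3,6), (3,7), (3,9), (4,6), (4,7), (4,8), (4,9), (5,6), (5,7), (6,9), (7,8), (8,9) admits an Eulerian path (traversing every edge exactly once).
Yes (the graph is connected and exactly 2 vertices have odd degree: {2, 7}; any Eulerian path must start and end at those)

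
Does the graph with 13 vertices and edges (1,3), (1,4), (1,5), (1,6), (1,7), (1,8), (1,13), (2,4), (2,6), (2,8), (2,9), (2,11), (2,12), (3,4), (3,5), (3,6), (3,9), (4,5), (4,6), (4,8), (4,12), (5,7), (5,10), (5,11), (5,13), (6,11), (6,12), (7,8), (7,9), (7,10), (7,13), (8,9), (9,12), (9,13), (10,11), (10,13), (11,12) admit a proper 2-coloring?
No (odd cycle of length 3: 3 -> 1 -> 5 -> 3)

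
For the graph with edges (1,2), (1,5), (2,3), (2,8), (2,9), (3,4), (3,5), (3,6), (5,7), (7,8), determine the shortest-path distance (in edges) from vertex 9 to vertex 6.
3 (path: 9 -> 2 -> 3 -> 6, 3 edges)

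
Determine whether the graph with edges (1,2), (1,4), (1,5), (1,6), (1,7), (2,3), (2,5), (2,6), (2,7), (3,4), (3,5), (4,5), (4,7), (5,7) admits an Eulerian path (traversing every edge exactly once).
No (4 vertices have odd degree: {1, 2, 3, 5}; Eulerian path requires 0 or 2)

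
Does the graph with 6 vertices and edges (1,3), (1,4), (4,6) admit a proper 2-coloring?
Yes. Partition: {1, 2, 5, 6}, {3, 4}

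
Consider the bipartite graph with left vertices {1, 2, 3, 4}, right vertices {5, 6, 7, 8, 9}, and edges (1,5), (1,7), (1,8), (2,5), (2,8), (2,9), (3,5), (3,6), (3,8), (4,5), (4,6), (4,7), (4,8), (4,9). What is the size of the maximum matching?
4 (matching: (1,8), (2,9), (3,6), (4,7); upper bound min(|L|,|R|) = min(4,5) = 4)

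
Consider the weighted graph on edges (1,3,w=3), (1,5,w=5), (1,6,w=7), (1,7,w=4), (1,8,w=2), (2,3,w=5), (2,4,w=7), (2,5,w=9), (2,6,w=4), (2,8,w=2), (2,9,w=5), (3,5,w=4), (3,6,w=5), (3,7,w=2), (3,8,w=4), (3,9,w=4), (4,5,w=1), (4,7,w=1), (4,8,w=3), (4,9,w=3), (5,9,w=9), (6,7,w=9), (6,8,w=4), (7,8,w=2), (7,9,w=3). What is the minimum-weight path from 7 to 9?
3 (path: 7 -> 9; weights 3 = 3)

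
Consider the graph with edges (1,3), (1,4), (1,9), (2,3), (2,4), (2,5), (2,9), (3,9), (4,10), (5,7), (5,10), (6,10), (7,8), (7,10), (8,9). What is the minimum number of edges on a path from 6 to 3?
4 (path: 6 -> 10 -> 5 -> 2 -> 3, 4 edges)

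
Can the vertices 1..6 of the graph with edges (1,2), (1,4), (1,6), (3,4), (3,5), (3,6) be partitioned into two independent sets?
Yes. Partition: {1, 3}, {2, 4, 5, 6}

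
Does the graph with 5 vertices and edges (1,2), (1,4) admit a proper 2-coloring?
Yes. Partition: {1, 3, 5}, {2, 4}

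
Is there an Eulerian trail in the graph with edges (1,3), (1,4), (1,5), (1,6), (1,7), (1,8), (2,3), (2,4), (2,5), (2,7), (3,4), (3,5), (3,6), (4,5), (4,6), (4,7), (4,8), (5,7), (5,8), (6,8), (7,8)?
No (4 vertices have odd degree: {3, 4, 7, 8}; Eulerian path requires 0 or 2)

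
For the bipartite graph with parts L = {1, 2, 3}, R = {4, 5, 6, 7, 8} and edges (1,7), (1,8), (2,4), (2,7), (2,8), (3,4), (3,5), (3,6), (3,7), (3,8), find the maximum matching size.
3 (matching: (1,8), (2,7), (3,6); upper bound min(|L|,|R|) = min(3,5) = 3)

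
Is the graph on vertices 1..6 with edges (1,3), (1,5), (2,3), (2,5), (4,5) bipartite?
Yes. Partition: {1, 2, 4, 6}, {3, 5}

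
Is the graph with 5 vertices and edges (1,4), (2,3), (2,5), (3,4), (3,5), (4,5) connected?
Yes (BFS from 1 visits [1, 4, 3, 5, 2] — all 5 vertices reached)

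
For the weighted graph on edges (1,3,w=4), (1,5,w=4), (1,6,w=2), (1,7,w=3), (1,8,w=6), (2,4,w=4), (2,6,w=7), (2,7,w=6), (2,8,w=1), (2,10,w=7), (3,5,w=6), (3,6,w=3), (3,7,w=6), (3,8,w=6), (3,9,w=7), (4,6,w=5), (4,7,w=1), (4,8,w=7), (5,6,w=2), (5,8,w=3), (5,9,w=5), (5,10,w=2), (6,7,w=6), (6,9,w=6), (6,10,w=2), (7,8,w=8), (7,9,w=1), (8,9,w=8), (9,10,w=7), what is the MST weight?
18 (MST edges: (1,6,w=2), (1,7,w=3), (2,8,w=1), (3,6,w=3), (4,7,w=1), (5,6,w=2), (5,8,w=3), (5,10,w=2), (7,9,w=1); sum of weights 2 + 3 + 1 + 3 + 1 + 2 + 3 + 2 + 1 = 18)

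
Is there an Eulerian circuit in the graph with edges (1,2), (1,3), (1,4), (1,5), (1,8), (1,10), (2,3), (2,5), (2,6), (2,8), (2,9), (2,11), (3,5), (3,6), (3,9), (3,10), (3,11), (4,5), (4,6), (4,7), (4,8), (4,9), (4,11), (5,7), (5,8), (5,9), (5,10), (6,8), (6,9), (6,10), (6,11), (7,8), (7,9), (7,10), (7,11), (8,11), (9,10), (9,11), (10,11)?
No (6 vertices have odd degree: {2, 3, 4, 6, 8, 10}; Eulerian circuit requires 0)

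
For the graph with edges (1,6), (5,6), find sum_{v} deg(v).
4 (handshake: sum of degrees = 2|E| = 2 x 2 = 4)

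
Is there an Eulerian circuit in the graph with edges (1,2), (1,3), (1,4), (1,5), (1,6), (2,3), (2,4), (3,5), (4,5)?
No (6 vertices have odd degree: {1, 2, 3, 4, 5, 6}; Eulerian circuit requires 0)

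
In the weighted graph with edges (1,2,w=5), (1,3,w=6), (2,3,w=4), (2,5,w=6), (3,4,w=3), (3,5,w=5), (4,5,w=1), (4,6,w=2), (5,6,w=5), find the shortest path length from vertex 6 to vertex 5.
3 (path: 6 -> 4 -> 5; weights 2 + 1 = 3)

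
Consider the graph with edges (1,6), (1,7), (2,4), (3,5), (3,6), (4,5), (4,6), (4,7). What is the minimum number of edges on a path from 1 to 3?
2 (path: 1 -> 6 -> 3, 2 edges)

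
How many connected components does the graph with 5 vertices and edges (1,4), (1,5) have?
3 (components: {1, 4, 5}, {2}, {3})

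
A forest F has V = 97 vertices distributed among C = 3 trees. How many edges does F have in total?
94 (Each of the 3 component trees on V_i vertices has V_i - 1 edges; summing gives V - C = 97 - 3 = 94)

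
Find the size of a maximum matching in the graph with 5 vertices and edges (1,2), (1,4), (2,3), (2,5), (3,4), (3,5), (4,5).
2 (matching: (1,4), (2,5); upper bound floor(n/2) = floor(5/2) = 2)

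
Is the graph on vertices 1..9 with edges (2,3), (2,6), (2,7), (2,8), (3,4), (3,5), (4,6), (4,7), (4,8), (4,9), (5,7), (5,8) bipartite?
Yes. Partition: {1, 2, 4, 5}, {3, 6, 7, 8, 9}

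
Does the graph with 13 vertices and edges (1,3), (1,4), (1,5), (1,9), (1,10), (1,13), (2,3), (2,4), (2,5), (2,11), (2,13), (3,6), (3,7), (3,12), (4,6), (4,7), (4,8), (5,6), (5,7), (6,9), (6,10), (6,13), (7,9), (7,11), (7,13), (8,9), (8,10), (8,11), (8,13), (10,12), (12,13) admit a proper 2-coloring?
Yes. Partition: {1, 2, 6, 7, 8, 12}, {3, 4, 5, 9, 10, 11, 13}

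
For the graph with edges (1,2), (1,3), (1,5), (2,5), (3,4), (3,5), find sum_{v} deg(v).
12 (handshake: sum of degrees = 2|E| = 2 x 6 = 12)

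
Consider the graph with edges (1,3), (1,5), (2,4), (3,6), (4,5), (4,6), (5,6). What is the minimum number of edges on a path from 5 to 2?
2 (path: 5 -> 4 -> 2, 2 edges)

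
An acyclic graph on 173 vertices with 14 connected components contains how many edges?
159 (Each of the 14 component trees on V_i vertices has V_i - 1 edges; summing gives V - C = 173 - 14 = 159)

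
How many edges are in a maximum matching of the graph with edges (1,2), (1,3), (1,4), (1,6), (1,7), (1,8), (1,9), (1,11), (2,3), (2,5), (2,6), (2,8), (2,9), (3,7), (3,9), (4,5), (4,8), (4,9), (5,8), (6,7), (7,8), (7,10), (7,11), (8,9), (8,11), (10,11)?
5 (matching: (1,6), (2,9), (4,5), (7,10), (8,11); upper bound floor(n/2) = floor(11/2) = 5)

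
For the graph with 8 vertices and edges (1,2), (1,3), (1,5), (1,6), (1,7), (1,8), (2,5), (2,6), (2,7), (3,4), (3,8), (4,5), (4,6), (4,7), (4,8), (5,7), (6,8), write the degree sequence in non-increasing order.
[6, 5, 4, 4, 4, 4, 4, 3] (degrees: deg(1)=6, deg(2)=4, deg(3)=3, deg(4)=5, deg(5)=4, deg(6)=4, deg(7)=4, deg(8)=4)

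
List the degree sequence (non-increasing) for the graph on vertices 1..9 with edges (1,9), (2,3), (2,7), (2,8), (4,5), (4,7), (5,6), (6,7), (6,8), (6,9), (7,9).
[4, 4, 3, 3, 2, 2, 2, 1, 1] (degrees: deg(1)=1, deg(2)=3, deg(3)=1, deg(4)=2, deg(5)=2, deg(6)=4, deg(7)=4, deg(8)=2, deg(9)=3)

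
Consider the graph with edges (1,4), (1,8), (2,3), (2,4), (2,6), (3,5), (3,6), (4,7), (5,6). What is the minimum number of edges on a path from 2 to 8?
3 (path: 2 -> 4 -> 1 -> 8, 3 edges)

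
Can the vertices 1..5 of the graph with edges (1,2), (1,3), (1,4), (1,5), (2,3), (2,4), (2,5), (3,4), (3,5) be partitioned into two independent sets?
No (odd cycle of length 3: 2 -> 1 -> 4 -> 2)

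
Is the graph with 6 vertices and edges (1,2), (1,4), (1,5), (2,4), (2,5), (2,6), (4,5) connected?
No, it has 2 components: {1, 2, 4, 5, 6}, {3}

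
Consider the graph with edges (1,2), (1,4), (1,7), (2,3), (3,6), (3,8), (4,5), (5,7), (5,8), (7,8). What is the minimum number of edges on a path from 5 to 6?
3 (path: 5 -> 8 -> 3 -> 6, 3 edges)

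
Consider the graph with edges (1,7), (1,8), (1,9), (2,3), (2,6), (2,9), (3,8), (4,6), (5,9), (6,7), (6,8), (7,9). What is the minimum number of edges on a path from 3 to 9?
2 (path: 3 -> 2 -> 9, 2 edges)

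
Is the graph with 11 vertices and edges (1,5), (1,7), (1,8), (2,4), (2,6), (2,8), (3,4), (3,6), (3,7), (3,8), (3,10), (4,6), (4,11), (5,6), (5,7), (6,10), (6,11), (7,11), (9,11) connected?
Yes (BFS from 1 visits [1, 5, 7, 8, 6, 3, 11, 2, 4, 10, 9] — all 11 vertices reached)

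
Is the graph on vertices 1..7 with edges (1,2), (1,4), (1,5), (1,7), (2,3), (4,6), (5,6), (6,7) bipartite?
Yes. Partition: {1, 3, 6}, {2, 4, 5, 7}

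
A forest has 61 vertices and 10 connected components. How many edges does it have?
51 (Each of the 10 component trees on V_i vertices has V_i - 1 edges; summing gives V - C = 61 - 10 = 51)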